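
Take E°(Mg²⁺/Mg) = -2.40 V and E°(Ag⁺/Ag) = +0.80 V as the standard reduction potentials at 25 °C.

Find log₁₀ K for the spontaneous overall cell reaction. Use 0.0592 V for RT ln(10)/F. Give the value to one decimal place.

Cathode: Ag⁺/Ag; anode: Mg²⁺/Mg. E°cell = +3.20 V, n = 2.
log K = nE°cell / 0.0592 = (2)(+3.20) / 0.0592 = 108.1.

108.1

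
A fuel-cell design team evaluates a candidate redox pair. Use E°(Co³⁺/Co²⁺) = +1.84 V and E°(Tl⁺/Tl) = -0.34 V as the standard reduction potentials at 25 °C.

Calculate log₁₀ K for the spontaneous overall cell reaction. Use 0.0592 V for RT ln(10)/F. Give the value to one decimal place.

36.8

Cathode: Co³⁺/Co²⁺; anode: Tl⁺/Tl. E°cell = +2.18 V, n = 1.
log K = nE°cell / 0.0592 = (1)(+2.18) / 0.0592 = 36.8.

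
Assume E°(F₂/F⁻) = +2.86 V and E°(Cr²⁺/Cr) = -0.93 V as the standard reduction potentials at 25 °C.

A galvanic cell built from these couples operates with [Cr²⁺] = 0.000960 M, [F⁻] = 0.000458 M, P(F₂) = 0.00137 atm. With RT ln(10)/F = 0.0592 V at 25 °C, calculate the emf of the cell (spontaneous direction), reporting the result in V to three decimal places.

F₂/F⁻ is the cathode (higher E°), Cr²⁺/Cr the anode: E°cell = +2.86 − (-0.93) = +3.79 V, n = 2.
Overall: F₂(g) + Cr(s) → 2 F⁻(aq) + Cr²⁺(aq)
Q = [F⁻]^2·[Cr²⁺] / (P(F₂)); log Q = -6.833.
E = E° − (0.0592/n) log Q = +3.79 − (0.0592/2)(-6.833) = +3.992 V.

+3.992 V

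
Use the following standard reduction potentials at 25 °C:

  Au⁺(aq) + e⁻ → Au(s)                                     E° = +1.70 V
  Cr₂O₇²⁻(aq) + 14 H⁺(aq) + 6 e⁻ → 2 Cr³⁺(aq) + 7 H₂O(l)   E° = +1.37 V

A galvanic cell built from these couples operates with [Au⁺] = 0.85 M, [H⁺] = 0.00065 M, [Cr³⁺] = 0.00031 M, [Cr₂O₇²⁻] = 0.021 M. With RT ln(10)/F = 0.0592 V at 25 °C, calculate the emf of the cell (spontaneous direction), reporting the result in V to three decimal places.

+0.713 V

Au⁺/Au is the cathode (higher E°), Cr₂O₇²⁻/Cr³⁺ the anode: E°cell = +1.70 − (+1.37) = +0.33 V, n = 6.
Overall: 6 Au⁺(aq) + 2 Cr³⁺(aq) + 7 H₂O(l) → 6 Au(s) + Cr₂O₇²⁻(aq) + 14 H⁺(aq)
Q = [Cr₂O₇²⁻]·[H⁺]^14 / ([Au⁺]^6·[Cr³⁺]^2); log Q = -38.856.
E = E° − (0.0592/n) log Q = +0.33 − (0.0592/6)(-38.856) = +0.713 V.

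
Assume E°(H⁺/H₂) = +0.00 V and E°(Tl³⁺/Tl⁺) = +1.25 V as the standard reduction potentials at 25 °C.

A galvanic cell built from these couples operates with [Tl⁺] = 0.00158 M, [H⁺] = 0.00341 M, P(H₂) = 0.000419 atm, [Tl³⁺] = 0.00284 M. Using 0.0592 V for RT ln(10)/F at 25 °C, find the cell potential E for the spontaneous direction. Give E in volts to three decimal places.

+1.304 V

Tl³⁺/Tl⁺ is the cathode (higher E°), H⁺/H₂ the anode: E°cell = +1.25 − (+0.00) = +1.25 V, n = 2.
Overall: Tl³⁺(aq) + H₂(g) → Tl⁺(aq) + 2 H⁺(aq)
Q = [Tl⁺]·[H⁺]^2 / ([Tl³⁺]·P(H₂)); log Q = -1.811.
E = E° − (0.0592/n) log Q = +1.25 − (0.0592/2)(-1.811) = +1.304 V.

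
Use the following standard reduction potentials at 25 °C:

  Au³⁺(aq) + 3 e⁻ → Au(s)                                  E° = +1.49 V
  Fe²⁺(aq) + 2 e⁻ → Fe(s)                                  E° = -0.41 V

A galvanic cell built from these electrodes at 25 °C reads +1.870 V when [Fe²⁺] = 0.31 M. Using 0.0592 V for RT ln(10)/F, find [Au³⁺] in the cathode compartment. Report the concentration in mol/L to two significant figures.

0.0052 M

Au³⁺/Au is the cathode, Fe²⁺/Fe the anode: E°cell = +1.90 V, n = 6.
Overall reaction: 2 Au³⁺(aq) + 3 Fe(s) → 2 Au(s) + 3 Fe²⁺(aq); Q = [Fe²⁺]^3/[Au³⁺]^2.
From E = E° − (0.0592/n) log Q: log Q = (E° − E)·n/0.0592 = (+1.90 − (+1.870))·6/0.0592 = 3.0405.
So 2·log[Au³⁺] = 3·log(0.31) − log Q = -1.5259 − (3.0405) = -4.5664; log[Au³⁺] = -4.5664 / 2 = -2.2832; [Au³⁺] = 10^(-2.2832) ≈ 0.0052 M.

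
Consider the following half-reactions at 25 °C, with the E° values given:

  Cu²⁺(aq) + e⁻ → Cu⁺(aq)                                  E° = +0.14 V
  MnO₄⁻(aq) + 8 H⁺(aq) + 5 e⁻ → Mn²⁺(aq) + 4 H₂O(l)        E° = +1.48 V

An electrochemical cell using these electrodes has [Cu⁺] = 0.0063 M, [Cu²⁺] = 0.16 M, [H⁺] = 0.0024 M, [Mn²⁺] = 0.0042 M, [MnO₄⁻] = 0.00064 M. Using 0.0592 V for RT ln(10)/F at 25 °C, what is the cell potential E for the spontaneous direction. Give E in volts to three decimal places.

MnO₄⁻/Mn²⁺ is the cathode (higher E°), Cu²⁺/Cu⁺ the anode: E°cell = +1.48 − (+0.14) = +1.34 V, n = 5.
Overall: MnO₄⁻(aq) + 8 H⁺(aq) + 5 Cu⁺(aq) → Mn²⁺(aq) + 4 H₂O(l) + 5 Cu²⁺(aq)
Q = [Mn²⁺]·[Cu²⁺]^5 / ([MnO₄⁻]·[H⁺]^8·[Cu⁺]^5); log Q = 28.799.
E = E° − (0.0592/n) log Q = +1.34 − (0.0592/5)(28.799) = +0.999 V.

+0.999 V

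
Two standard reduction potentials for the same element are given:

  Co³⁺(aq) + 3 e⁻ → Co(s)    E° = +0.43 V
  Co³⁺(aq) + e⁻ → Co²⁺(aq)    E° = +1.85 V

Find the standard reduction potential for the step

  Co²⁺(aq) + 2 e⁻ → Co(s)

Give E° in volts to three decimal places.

Sequential free energies add, so n₃E°₃ = n₁E°₁ + n₂E°₂.
With n₃ = 3, and the known step contributing 1×(+1.85) V, the unknown satisfies 2·E° = 3×(+0.43) − 1×(+1.85) = -0.560.
E° = -0.560 / 2 = -0.280 V.

-0.280 V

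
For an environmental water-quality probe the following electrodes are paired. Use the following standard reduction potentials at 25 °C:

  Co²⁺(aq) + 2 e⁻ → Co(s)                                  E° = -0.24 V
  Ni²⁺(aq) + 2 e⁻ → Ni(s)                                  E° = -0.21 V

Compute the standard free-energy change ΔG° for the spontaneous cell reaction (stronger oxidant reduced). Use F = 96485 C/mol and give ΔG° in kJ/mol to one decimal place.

-5.8 kJ/mol

Ni²⁺/Ni (E° = -0.21 V) is the cathode; Co²⁺/Co (E° = -0.24 V) is the anode, so E°cell = +0.03 V.
Balancing electrons gives n = 2 (lcm of 2 and 2).
ΔG° = −nFE° = −(2)(96485)(+0.03) = -5,789 J = -5.8 kJ/mol.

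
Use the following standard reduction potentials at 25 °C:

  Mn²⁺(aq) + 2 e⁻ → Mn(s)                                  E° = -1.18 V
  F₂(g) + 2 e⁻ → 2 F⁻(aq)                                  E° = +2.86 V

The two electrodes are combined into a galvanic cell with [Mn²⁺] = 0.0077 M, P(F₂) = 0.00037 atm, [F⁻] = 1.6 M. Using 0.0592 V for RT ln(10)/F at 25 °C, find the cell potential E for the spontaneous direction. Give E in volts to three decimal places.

F₂/F⁻ is the cathode (higher E°), Mn²⁺/Mn the anode: E°cell = +2.86 − (-1.18) = +4.04 V, n = 2.
Overall: F₂(g) + Mn(s) → 2 F⁻(aq) + Mn²⁺(aq)
Q = [F⁻]^2·[Mn²⁺] / (P(F₂)); log Q = 1.727.
E = E° − (0.0592/n) log Q = +4.04 − (0.0592/2)(1.727) = +3.989 V.

+3.989 V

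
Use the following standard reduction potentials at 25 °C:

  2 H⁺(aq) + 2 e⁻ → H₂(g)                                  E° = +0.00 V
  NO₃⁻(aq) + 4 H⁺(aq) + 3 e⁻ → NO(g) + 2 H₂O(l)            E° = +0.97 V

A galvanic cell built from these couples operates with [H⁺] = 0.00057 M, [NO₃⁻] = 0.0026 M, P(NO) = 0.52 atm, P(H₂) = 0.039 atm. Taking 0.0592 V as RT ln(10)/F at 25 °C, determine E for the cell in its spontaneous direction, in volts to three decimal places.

+0.819 V

NO₃⁻/NO is the cathode (higher E°), H⁺/H₂ the anode: E°cell = +0.97 − (+0.00) = +0.97 V, n = 6.
Overall: 2 NO₃⁻(aq) + 2 H⁺(aq) + 3 H₂(g) → 2 NO(g) + 4 H₂O(l)
Q = P(NO)^2 / ([NO₃⁻]^2·[H⁺]^2·P(H₂)^3); log Q = 15.317.
E = E° − (0.0592/n) log Q = +0.97 − (0.0592/6)(15.317) = +0.819 V.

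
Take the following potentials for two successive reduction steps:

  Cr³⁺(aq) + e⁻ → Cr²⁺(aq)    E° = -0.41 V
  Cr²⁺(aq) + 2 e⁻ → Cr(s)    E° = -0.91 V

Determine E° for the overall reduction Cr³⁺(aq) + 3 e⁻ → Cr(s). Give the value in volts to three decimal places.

-0.743 V

Standard free energies of sequential steps add: ΔG°₃ = ΔG°₁ + ΔG°₂, so n₃E°₃ = n₁E°₁ + n₂E°₂.
E°₃ = (1×-0.41 + 2×-0.91) / 3 = (-2.230) / 3 = -0.743 V.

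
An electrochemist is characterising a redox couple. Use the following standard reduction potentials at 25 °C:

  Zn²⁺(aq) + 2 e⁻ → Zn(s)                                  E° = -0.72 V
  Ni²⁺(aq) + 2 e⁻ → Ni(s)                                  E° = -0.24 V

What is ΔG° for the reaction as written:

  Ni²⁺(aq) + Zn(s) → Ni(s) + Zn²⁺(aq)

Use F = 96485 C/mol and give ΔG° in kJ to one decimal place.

-92.6 kJ

As written, Ni²⁺/Ni is reduced (cathode) and Zn²⁺/Zn is oxidised (anode), so E°cell = (-0.24) − (-0.72) = +0.48 V.
Balancing electrons gives n = 2.
ΔG° = −nFE° = −(2)(96485)(+0.48) = -92,626 J = -92.6 kJ.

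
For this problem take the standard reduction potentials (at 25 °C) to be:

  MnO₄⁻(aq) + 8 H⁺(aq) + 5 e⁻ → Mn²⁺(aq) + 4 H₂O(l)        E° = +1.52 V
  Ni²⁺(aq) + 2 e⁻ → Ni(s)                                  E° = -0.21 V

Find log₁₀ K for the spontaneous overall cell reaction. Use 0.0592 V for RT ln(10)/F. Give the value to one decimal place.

Cathode: MnO₄⁻/Mn²⁺; anode: Ni²⁺/Ni. E°cell = +1.73 V, n = 10.
log K = nE°cell / 0.0592 = (10)(+1.73) / 0.0592 = 292.2.

292.2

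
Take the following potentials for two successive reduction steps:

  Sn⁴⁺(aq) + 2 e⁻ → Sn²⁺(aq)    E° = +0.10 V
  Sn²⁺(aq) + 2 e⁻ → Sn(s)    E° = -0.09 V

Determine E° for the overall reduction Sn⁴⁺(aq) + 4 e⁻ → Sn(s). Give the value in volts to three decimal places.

+0.005 V

Standard free energies of sequential steps add: ΔG°₃ = ΔG°₁ + ΔG°₂, so n₃E°₃ = n₁E°₁ + n₂E°₂.
E°₃ = (2×+0.10 + 2×-0.09) / 4 = (+0.020) / 4 = +0.005 V.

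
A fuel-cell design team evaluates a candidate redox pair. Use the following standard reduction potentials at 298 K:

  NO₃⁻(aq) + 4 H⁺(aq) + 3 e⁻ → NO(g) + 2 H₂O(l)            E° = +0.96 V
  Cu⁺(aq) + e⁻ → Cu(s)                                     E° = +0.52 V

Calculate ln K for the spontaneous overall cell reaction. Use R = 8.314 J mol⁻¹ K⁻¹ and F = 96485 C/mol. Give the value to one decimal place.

51.4

Cathode: NO₃⁻/NO; anode: Cu⁺/Cu. E°cell = (+0.96) − (+0.52) = +0.44 V, with n = 3.
ΔG° = −nFE° = −RT ln K, so ln K = nFE°/(RT) = (3)(96485)(+0.44) / ((8.314)(298)) = 51.405.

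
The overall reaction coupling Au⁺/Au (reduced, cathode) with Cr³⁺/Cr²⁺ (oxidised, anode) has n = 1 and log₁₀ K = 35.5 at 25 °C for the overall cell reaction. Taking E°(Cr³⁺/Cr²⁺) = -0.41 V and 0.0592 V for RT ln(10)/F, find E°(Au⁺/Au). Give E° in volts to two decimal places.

+1.69 V

E°cell = (0.0592/n)·log K = (0.0592/1)(35.5) = +2.102 V.
Since Au⁺/Au is the cathode and Cr³⁺/Cr²⁺ the anode, E°cell = E°(Au⁺/Au) − E°(Cr³⁺/Cr²⁺).
So E°(Au⁺/Au) = E°cell + E°(Cr³⁺/Cr²⁺) = +2.102 + (-0.41) = +1.69 V.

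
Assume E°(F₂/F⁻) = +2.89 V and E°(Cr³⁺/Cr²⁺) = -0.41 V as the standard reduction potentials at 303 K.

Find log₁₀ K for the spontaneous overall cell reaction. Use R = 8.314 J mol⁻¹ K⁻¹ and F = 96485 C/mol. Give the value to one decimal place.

109.8

Cathode: F₂/F⁻; anode: Cr³⁺/Cr²⁺. E°cell = (+2.89) − (-0.41) = +3.30 V, with n = 2.
ΔG° = −nFE° = −RT ln K, so ln K = nFE°/(RT) = (2)(96485)(+3.30) / ((8.314)(303)) = 252.785.
log₁₀ K = 252.785 / ln 10 = 109.8.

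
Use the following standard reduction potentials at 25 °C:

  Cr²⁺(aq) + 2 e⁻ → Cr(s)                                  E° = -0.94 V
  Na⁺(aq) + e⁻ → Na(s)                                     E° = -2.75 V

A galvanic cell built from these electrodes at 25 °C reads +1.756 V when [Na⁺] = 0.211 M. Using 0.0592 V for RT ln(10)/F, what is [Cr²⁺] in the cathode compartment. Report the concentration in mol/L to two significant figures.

Cr²⁺/Cr is the cathode, Na⁺/Na the anode: E°cell = +1.81 V, n = 2.
Overall reaction: Cr²⁺(aq) + 2 Na(s) → Cr(s) + 2 Na⁺(aq); Q = [Na⁺]^2/[Cr²⁺]^1.
From E = E° − (0.0592/n) log Q: log Q = (E° − E)·n/0.0592 = (+1.81 − (+1.756))·2/0.0592 = 1.8243.
So 1·log[Cr²⁺] = 2·log(0.211) − log Q = -1.3514 − (1.8243) = -3.1757; [Cr²⁺] = 10^(-3.1757) ≈ 0.00067 M.

0.00067 M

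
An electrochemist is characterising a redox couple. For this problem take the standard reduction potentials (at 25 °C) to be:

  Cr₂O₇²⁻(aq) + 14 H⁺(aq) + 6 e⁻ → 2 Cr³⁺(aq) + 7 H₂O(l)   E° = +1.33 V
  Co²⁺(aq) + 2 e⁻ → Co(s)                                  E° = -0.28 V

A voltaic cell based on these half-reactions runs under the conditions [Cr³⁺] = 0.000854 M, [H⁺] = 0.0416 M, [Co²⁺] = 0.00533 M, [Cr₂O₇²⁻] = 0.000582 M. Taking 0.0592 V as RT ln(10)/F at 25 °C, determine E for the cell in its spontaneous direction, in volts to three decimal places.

+1.515 V

Cr₂O₇²⁻/Cr³⁺ is the cathode (higher E°), Co²⁺/Co the anode: E°cell = +1.33 − (-0.28) = +1.61 V, n = 6.
Overall: Cr₂O₇²⁻(aq) + 14 H⁺(aq) + 3 Co(s) → 2 Cr³⁺(aq) + 7 H₂O(l) + 3 Co²⁺(aq)
Q = [Cr³⁺]^2·[Co²⁺]^3 / ([Cr₂O₇²⁻]·[H⁺]^14); log Q = 9.611.
E = E° − (0.0592/n) log Q = +1.61 − (0.0592/6)(9.611) = +1.515 V.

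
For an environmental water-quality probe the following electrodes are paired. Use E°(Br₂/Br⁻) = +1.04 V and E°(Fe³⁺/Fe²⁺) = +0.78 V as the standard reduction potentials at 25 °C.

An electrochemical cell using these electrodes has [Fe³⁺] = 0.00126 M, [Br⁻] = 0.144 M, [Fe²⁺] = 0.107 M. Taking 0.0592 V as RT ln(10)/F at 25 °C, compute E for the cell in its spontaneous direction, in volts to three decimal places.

Br₂/Br⁻ is the cathode (higher E°), Fe³⁺/Fe²⁺ the anode: E°cell = +1.04 − (+0.78) = +0.26 V, n = 2.
Overall: Br₂(l) + 2 Fe²⁺(aq) → 2 Br⁻(aq) + 2 Fe³⁺(aq)
Q = [Br⁻]^2·[Fe³⁺]^2 / ([Fe²⁺]^2); log Q = -5.541.
E = E° − (0.0592/n) log Q = +0.26 − (0.0592/2)(-5.541) = +0.424 V.

+0.424 V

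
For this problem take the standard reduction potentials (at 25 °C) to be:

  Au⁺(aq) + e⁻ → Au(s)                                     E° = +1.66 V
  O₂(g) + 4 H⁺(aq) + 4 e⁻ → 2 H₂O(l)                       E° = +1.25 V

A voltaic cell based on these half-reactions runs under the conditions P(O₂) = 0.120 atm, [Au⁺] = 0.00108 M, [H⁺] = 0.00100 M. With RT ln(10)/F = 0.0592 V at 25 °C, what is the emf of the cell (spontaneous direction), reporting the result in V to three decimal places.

Au⁺/Au is the cathode (higher E°), O₂/H₂O the anode: E°cell = +1.66 − (+1.25) = +0.41 V, n = 4.
Overall: 4 Au⁺(aq) + 2 H₂O(l) → 4 Au(s) + O₂(g) + 4 H⁺(aq)
Q = P(O₂)·[H⁺]^4 / ([Au⁺]^4); log Q = -1.055.
E = E° − (0.0592/n) log Q = +0.41 − (0.0592/4)(-1.055) = +0.426 V.

+0.426 V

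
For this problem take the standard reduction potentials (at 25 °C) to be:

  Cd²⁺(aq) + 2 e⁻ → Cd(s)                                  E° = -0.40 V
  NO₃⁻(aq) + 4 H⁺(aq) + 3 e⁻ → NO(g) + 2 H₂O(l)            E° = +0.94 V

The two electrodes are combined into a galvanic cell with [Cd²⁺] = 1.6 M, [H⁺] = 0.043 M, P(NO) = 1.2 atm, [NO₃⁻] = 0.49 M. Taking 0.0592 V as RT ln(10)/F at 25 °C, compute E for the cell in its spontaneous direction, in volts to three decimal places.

NO₃⁻/NO is the cathode (higher E°), Cd²⁺/Cd the anode: E°cell = +0.94 − (-0.40) = +1.34 V, n = 6.
Overall: 2 NO₃⁻(aq) + 8 H⁺(aq) + 3 Cd(s) → 2 NO(g) + 4 H₂O(l) + 3 Cd²⁺(aq)
Q = P(NO)^2·[Cd²⁺]^3 / ([NO₃⁻]^2·[H⁺]^8); log Q = 12.323.
E = E° − (0.0592/n) log Q = +1.34 − (0.0592/6)(12.323) = +1.218 V.

+1.218 V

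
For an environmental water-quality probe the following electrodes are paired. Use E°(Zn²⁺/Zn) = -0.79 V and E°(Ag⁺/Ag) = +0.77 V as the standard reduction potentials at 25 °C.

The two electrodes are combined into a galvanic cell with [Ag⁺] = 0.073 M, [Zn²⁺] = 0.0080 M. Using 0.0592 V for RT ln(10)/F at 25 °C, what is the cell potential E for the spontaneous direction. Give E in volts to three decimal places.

Ag⁺/Ag is the cathode (higher E°), Zn²⁺/Zn the anode: E°cell = +0.77 − (-0.79) = +1.56 V, n = 2.
Overall: 2 Ag⁺(aq) + Zn(s) → 2 Ag(s) + Zn²⁺(aq)
Q = [Zn²⁺] / ([Ag⁺]^2); log Q = 0.176.
E = E° − (0.0592/n) log Q = +1.56 − (0.0592/2)(0.176) = +1.555 V.

+1.555 V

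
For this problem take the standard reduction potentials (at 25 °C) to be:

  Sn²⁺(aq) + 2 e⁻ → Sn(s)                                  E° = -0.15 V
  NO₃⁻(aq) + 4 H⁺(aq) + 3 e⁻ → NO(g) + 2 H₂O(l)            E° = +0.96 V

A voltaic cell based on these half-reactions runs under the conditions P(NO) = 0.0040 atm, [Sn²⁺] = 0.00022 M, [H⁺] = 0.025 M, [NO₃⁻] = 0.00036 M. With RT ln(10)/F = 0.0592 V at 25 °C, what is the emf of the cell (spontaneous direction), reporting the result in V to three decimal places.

+1.071 V

NO₃⁻/NO is the cathode (higher E°), Sn²⁺/Sn the anode: E°cell = +0.96 − (-0.15) = +1.11 V, n = 6.
Overall: 2 NO₃⁻(aq) + 8 H⁺(aq) + 3 Sn(s) → 2 NO(g) + 4 H₂O(l) + 3 Sn²⁺(aq)
Q = P(NO)^2·[Sn²⁺]^3 / ([NO₃⁻]^2·[H⁺]^8); log Q = 3.935.
E = E° − (0.0592/n) log Q = +1.11 − (0.0592/6)(3.935) = +1.071 V.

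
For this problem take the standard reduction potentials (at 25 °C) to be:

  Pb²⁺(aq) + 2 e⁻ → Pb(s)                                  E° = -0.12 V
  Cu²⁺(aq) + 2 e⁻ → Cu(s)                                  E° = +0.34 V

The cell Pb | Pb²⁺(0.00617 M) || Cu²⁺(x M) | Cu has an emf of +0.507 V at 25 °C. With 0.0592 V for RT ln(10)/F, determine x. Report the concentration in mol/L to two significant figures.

Cu²⁺/Cu is the cathode, Pb²⁺/Pb the anode: E°cell = +0.46 V, n = 2.
Overall reaction: Cu²⁺(aq) + Pb(s) → Cu(s) + Pb²⁺(aq); Q = [Pb²⁺]^1/[Cu²⁺]^1.
From E = E° − (0.0592/n) log Q: log Q = (E° − E)·n/0.0592 = (+0.46 − (+0.507))·2/0.0592 = -1.5878.
So 1·log[Cu²⁺] = 1·log(0.00617) − log Q = -2.2097 − (-1.5878) = -0.6219; [Cu²⁺] = 10^(-0.6219) ≈ 0.24 M.

0.24 M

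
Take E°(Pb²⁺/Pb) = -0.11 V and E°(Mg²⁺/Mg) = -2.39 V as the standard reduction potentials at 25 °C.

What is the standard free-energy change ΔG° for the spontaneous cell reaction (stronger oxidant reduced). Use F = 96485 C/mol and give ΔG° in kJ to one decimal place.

Pb²⁺/Pb (E° = -0.11 V) is the cathode; Mg²⁺/Mg (E° = -2.39 V) is the anode, so E°cell = +2.28 V.
Balancing electrons gives n = 2 (lcm of 2 and 2).
ΔG° = −nFE° = −(2)(96485)(+2.28) = -439,972 J = -440.0 kJ.

-440.0 kJ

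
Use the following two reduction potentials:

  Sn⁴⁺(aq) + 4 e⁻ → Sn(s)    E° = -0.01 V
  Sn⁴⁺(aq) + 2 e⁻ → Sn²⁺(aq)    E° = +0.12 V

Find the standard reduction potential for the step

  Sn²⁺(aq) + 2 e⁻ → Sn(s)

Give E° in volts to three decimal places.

-0.140 V

Sequential free energies add, so n₃E°₃ = n₁E°₁ + n₂E°₂.
With n₃ = 4, and the known step contributing 2×(+0.12) V, the unknown satisfies 2·E° = 4×(-0.01) − 2×(+0.12) = -0.280.
E° = -0.280 / 2 = -0.140 V.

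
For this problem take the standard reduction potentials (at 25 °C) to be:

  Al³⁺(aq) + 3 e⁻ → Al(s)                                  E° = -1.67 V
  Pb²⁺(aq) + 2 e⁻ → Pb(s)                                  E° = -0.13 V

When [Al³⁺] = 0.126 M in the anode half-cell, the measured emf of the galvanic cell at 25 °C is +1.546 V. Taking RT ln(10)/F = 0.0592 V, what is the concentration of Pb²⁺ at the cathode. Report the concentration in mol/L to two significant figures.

Pb²⁺/Pb is the cathode, Al³⁺/Al the anode: E°cell = +1.54 V, n = 6.
Overall reaction: 3 Pb²⁺(aq) + 2 Al(s) → 3 Pb(s) + 2 Al³⁺(aq); Q = [Al³⁺]^2/[Pb²⁺]^3.
From E = E° − (0.0592/n) log Q: log Q = (E° − E)·n/0.0592 = (+1.54 − (+1.546))·6/0.0592 = -0.6081.
So 3·log[Pb²⁺] = 2·log(0.126) − log Q = -1.7993 − (-0.6081) = -1.1912; log[Pb²⁺] = -1.1912 / 3 = -0.3971; [Pb²⁺] = 10^(-0.3971) ≈ 0.40 M.

0.40 M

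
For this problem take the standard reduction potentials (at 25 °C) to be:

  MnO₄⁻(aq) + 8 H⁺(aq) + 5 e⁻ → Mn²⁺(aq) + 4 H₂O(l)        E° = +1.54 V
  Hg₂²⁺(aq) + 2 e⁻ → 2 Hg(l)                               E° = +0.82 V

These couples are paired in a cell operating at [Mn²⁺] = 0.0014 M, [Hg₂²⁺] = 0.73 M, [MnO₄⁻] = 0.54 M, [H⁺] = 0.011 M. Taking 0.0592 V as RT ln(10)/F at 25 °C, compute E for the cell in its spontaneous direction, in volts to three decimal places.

+0.569 V

MnO₄⁻/Mn²⁺ is the cathode (higher E°), Hg₂²⁺/Hg the anode: E°cell = +1.54 − (+0.82) = +0.72 V, n = 10.
Overall: 2 MnO₄⁻(aq) + 16 H⁺(aq) + 10 Hg(l) → 2 Mn²⁺(aq) + 8 H₂O(l) + 5 Hg₂²⁺(aq)
Q = [Mn²⁺]^2·[Hg₂²⁺]^5 / ([MnO₄⁻]^2·[H⁺]^16); log Q = 25.482.
E = E° − (0.0592/n) log Q = +0.72 − (0.0592/10)(25.482) = +0.569 V.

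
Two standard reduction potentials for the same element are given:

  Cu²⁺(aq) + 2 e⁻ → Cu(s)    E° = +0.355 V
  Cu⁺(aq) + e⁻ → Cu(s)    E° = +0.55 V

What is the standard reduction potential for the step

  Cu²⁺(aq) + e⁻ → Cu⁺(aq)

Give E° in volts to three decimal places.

+0.160 V

Sequential free energies add, so n₃E°₃ = n₁E°₁ + n₂E°₂.
With n₃ = 2, and the known step contributing 1×(+0.55) V, the unknown satisfies 1·E° = 2×(+0.355) − 1×(+0.55) = +0.160.
E° = +0.160 / 1 = +0.160 V.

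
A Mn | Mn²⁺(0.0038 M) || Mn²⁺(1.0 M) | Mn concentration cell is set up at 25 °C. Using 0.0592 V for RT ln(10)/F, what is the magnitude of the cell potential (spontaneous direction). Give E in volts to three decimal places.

For a concentration cell E°cell = 0. The 1.0 M side is the cathode (reduction is favoured where [Mn²⁺] is higher).
With n = 2, E = −(0.0592/2) log([Mn²⁺]ₐₙ/[Mn²⁺]꜀ₐₜ) = −(0.0592/2) log(0.0038/1) = −(0.0592/2)(-2.420) = +0.072 V.

+0.072 V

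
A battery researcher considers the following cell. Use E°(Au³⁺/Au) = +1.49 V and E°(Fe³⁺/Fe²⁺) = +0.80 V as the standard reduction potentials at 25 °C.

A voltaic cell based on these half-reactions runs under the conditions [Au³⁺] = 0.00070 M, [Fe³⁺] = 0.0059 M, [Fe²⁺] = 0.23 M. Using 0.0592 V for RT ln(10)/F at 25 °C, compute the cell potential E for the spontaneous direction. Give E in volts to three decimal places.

Au³⁺/Au is the cathode (higher E°), Fe³⁺/Fe²⁺ the anode: E°cell = +1.49 − (+0.80) = +0.69 V, n = 3.
Overall: Au³⁺(aq) + 3 Fe²⁺(aq) → Au(s) + 3 Fe³⁺(aq)
Q = [Fe³⁺]^3 / ([Au³⁺]·[Fe²⁺]^3); log Q = -1.618.
E = E° − (0.0592/n) log Q = +0.69 − (0.0592/3)(-1.618) = +0.722 V.

+0.722 V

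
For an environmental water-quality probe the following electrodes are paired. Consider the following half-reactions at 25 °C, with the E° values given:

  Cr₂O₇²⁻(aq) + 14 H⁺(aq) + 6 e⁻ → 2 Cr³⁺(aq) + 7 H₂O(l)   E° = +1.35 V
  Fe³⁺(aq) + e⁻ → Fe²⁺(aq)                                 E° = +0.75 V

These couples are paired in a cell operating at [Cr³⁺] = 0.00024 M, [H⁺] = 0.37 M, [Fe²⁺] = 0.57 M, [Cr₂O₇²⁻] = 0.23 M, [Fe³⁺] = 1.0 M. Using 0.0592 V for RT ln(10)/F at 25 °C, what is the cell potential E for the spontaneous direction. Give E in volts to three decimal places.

+0.591 V

Cr₂O₇²⁻/Cr³⁺ is the cathode (higher E°), Fe³⁺/Fe²⁺ the anode: E°cell = +1.35 − (+0.75) = +0.60 V, n = 6.
Overall: Cr₂O₇²⁻(aq) + 14 H⁺(aq) + 6 Fe²⁺(aq) → 2 Cr³⁺(aq) + 7 H₂O(l) + 6 Fe³⁺(aq)
Q = [Cr³⁺]^2·[Fe³⁺]^6 / ([Cr₂O₇²⁻]·[H⁺]^14·[Fe²⁺]^6); log Q = 0.909.
E = E° − (0.0592/n) log Q = +0.60 − (0.0592/6)(0.909) = +0.591 V.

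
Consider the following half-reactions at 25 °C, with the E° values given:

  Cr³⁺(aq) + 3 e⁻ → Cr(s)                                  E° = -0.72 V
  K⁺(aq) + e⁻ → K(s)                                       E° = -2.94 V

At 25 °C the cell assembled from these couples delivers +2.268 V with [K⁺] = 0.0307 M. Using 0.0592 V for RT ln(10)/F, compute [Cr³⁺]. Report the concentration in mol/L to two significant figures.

0.0078 M

Cr³⁺/Cr is the cathode, K⁺/K the anode: E°cell = +2.22 V, n = 3.
Overall reaction: Cr³⁺(aq) + 3 K(s) → Cr(s) + 3 K⁺(aq); Q = [K⁺]^3/[Cr³⁺]^1.
From E = E° − (0.0592/n) log Q: log Q = (E° − E)·n/0.0592 = (+2.22 − (+2.268))·3/0.0592 = -2.4324.
So 1·log[Cr³⁺] = 3·log(0.0307) − log Q = -4.5386 − (-2.4324) = -2.1062; [Cr³⁺] = 10^(-2.1062) ≈ 0.0078 M.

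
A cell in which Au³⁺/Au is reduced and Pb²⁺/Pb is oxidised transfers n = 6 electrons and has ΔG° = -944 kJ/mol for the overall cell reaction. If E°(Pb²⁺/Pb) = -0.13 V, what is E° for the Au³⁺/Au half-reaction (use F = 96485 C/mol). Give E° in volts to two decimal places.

+1.50 V

E°cell = −ΔG°/(nF) = −(-944×10³)/((6)(96485)) = +1.631 V.
Since Au³⁺/Au is the cathode and Pb²⁺/Pb the anode, E°cell = E°(Au³⁺/Au) − E°(Pb²⁺/Pb).
So E°(Au³⁺/Au) = E°cell + E°(Pb²⁺/Pb) = +1.631 + (-0.13) = +1.50 V.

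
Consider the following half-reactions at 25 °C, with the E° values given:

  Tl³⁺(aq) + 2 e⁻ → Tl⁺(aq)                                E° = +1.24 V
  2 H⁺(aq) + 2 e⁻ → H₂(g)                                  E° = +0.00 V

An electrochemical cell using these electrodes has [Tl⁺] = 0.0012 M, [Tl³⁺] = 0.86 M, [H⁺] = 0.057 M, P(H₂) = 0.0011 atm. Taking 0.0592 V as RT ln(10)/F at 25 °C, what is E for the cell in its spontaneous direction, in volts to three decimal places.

Tl³⁺/Tl⁺ is the cathode (higher E°), H⁺/H₂ the anode: E°cell = +1.24 − (+0.00) = +1.24 V, n = 2.
Overall: Tl³⁺(aq) + H₂(g) → Tl⁺(aq) + 2 H⁺(aq)
Q = [Tl⁺]·[H⁺]^2 / ([Tl³⁺]·P(H₂)); log Q = -2.385.
E = E° − (0.0592/n) log Q = +1.24 − (0.0592/2)(-2.385) = +1.311 V.

+1.311 V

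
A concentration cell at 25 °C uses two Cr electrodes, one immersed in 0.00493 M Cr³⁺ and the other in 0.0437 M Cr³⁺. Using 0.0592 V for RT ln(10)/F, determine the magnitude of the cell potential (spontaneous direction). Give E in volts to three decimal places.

+0.019 V

For a concentration cell E°cell = 0. The 0.0437 M side is the cathode (reduction is favoured where [Cr³⁺] is higher).
With n = 3, E = −(0.0592/3) log([Cr³⁺]ₐₙ/[Cr³⁺]꜀ₐₜ) = −(0.0592/3) log(0.00493/0.0437) = −(0.0592/3)(-0.948) = +0.019 V.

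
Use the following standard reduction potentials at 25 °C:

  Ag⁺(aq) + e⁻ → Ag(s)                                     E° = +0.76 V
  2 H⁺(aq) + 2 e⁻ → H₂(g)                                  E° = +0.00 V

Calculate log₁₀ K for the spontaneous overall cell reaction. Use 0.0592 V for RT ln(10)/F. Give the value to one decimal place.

Cathode: Ag⁺/Ag; anode: H⁺/H₂. E°cell = +0.76 V, n = 2.
log K = nE°cell / 0.0592 = (2)(+0.76) / 0.0592 = 25.7.

25.7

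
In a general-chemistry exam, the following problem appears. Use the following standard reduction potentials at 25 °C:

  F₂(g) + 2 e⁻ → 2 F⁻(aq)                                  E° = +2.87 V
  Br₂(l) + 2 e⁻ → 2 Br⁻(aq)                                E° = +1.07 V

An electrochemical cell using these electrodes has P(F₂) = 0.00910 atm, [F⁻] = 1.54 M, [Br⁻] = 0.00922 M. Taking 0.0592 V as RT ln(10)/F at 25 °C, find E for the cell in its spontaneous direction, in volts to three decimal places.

+1.608 V

F₂/F⁻ is the cathode (higher E°), Br₂/Br⁻ the anode: E°cell = +2.87 − (+1.07) = +1.80 V, n = 2.
Overall: F₂(g) + 2 Br⁻(aq) → 2 F⁻(aq) + Br₂(l)
Q = [F⁻]^2 / (P(F₂)·[Br⁻]^2); log Q = 6.487.
E = E° − (0.0592/n) log Q = +1.80 − (0.0592/2)(6.487) = +1.608 V.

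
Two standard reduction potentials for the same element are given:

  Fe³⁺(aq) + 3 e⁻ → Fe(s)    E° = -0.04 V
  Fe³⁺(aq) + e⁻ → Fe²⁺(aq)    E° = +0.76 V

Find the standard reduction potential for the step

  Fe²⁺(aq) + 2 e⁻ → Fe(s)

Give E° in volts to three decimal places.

Sequential free energies add, so n₃E°₃ = n₁E°₁ + n₂E°₂.
With n₃ = 3, and the known step contributing 1×(+0.76) V, the unknown satisfies 2·E° = 3×(-0.04) − 1×(+0.76) = -0.880.
E° = -0.880 / 2 = -0.440 V.

-0.440 V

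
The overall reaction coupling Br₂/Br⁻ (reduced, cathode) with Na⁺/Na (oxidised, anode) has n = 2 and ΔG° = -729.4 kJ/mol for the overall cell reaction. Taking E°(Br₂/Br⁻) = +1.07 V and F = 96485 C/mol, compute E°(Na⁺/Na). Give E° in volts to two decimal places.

-2.71 V

E°cell = −ΔG°/(nF) = −(-729.4×10³)/((2)(96485)) = +3.780 V.
Since Br₂/Br⁻ is the cathode and Na⁺/Na the anode, E°cell = E°(Br₂/Br⁻) − E°(Na⁺/Na).
So E°(Na⁺/Na) = E°(Br₂/Br⁻) − E°cell = (+1.07) − (+3.780) = -2.71 V.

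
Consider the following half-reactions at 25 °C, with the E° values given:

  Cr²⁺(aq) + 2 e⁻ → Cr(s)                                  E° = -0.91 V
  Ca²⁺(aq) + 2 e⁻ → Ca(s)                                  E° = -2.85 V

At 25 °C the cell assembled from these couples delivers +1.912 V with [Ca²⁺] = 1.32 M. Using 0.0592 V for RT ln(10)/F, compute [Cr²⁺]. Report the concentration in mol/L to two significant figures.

Cr²⁺/Cr is the cathode, Ca²⁺/Ca the anode: E°cell = +1.94 V, n = 2.
Overall reaction: Cr²⁺(aq) + Ca(s) → Cr(s) + Ca²⁺(aq); Q = [Ca²⁺]^1/[Cr²⁺]^1.
From E = E° − (0.0592/n) log Q: log Q = (E° − E)·n/0.0592 = (+1.94 − (+1.912))·2/0.0592 = 0.9459.
So 1·log[Cr²⁺] = 1·log(1.32) − log Q = 0.1206 − (0.9459) = -0.8253; [Cr²⁺] = 10^(-0.8253) ≈ 0.15 M.

0.15 M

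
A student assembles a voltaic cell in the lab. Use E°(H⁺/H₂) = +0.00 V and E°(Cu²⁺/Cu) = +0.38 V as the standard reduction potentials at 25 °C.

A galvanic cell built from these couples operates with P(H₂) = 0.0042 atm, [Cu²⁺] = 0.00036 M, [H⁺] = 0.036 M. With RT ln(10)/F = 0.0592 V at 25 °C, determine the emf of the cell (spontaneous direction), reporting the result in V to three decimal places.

Cu²⁺/Cu is the cathode (higher E°), H⁺/H₂ the anode: E°cell = +0.38 − (+0.00) = +0.38 V, n = 2.
Overall: Cu²⁺(aq) + H₂(g) → Cu(s) + 2 H⁺(aq)
Q = [H⁺]^2 / ([Cu²⁺]·P(H₂)); log Q = 2.933.
E = E° − (0.0592/n) log Q = +0.38 − (0.0592/2)(2.933) = +0.293 V.

+0.293 V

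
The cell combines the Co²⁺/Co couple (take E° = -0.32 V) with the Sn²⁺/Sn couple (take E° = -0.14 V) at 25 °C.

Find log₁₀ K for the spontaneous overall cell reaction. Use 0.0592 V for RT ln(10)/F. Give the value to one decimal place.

Cathode: Sn²⁺/Sn; anode: Co²⁺/Co. E°cell = +0.18 V, n = 2.
log K = nE°cell / 0.0592 = (2)(+0.18) / 0.0592 = 6.1.

6.1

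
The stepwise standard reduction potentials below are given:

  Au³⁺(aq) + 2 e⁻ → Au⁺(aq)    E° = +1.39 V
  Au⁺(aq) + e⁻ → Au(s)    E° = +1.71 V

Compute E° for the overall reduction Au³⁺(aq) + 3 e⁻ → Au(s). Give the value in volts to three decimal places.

+1.497 V

Since ΔG° = −nFE° is additive over sequential reductions, n₃E°₃ = n₁E°₁ + n₂E°₂.
E°₃ = (2×+1.39 + 1×+1.71) / 3 = (+4.490) / 3 = +1.497 V.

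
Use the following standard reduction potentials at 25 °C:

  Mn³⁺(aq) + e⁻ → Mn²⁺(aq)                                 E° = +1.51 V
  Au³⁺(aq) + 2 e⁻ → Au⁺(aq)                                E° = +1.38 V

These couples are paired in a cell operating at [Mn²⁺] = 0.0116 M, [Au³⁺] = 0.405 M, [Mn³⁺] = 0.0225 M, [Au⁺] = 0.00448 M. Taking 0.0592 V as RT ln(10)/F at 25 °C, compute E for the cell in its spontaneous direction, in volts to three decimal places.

Mn³⁺/Mn²⁺ is the cathode (higher E°), Au³⁺/Au⁺ the anode: E°cell = +1.51 − (+1.38) = +0.13 V, n = 2.
Overall: 2 Mn³⁺(aq) + Au⁺(aq) → 2 Mn²⁺(aq) + Au³⁺(aq)
Q = [Mn²⁺]^2·[Au³⁺] / ([Mn³⁺]^2·[Au⁺]); log Q = 1.381.
E = E° − (0.0592/n) log Q = +0.13 − (0.0592/2)(1.381) = +0.089 V.

+0.089 V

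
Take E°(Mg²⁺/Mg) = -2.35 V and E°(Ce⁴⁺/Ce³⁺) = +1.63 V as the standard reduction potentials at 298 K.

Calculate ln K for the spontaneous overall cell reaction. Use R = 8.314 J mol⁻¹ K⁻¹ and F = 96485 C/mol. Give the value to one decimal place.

Cathode: Ce⁴⁺/Ce³⁺; anode: Mg²⁺/Mg. E°cell = (+1.63) − (-2.35) = +3.98 V, with n = 2.
ΔG° = −nFE° = −RT ln K, so ln K = nFE°/(RT) = (2)(96485)(+3.98) / ((8.314)(298)) = 309.989.

310.0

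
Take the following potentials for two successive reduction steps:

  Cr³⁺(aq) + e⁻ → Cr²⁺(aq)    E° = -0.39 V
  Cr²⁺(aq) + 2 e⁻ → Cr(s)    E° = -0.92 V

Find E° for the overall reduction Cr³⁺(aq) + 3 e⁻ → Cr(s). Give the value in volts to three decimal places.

-0.743 V

Since ΔG° = −nFE° is additive over sequential reductions, n₃E°₃ = n₁E°₁ + n₂E°₂.
E°₃ = (1×-0.39 + 2×-0.92) / 3 = (-2.230) / 3 = -0.743 V.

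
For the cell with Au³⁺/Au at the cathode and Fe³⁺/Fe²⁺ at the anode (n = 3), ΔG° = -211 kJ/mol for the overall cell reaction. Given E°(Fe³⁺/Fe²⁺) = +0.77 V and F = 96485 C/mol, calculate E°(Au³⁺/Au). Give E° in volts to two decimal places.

+1.50 V

E°cell = −ΔG°/(nF) = −(-211×10³)/((3)(96485)) = +0.729 V.
Since Au³⁺/Au is the cathode and Fe³⁺/Fe²⁺ the anode, E°cell = E°(Au³⁺/Au) − E°(Fe³⁺/Fe²⁺).
So E°(Au³⁺/Au) = E°cell + E°(Fe³⁺/Fe²⁺) = +0.729 + (+0.77) = +1.50 V.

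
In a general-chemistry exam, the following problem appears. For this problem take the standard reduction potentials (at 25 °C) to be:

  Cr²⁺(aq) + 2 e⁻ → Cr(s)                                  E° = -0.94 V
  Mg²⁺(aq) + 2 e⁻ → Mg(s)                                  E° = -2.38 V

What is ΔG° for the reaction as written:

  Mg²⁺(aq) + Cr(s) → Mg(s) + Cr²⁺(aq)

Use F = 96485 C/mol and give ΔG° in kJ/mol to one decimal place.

As written, Mg²⁺/Mg is reduced (cathode) and Cr²⁺/Cr is oxidised (anode), so E°cell = (-2.38) − (-0.94) = -1.44 V.
Balancing electrons gives n = 2.
ΔG° = −nFE° = −(2)(96485)(-1.44) = 277,877 J = +277.9 kJ/mol.

+277.9 kJ/mol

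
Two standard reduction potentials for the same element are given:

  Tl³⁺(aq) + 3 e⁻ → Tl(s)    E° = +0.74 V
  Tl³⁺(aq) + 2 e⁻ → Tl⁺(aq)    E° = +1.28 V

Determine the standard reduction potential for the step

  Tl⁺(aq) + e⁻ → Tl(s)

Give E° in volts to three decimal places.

-0.340 V

Sequential free energies add, so n₃E°₃ = n₁E°₁ + n₂E°₂.
With n₃ = 3, and the known step contributing 2×(+1.28) V, the unknown satisfies 1·E° = 3×(+0.74) − 2×(+1.28) = -0.340.
E° = -0.340 / 1 = -0.340 V.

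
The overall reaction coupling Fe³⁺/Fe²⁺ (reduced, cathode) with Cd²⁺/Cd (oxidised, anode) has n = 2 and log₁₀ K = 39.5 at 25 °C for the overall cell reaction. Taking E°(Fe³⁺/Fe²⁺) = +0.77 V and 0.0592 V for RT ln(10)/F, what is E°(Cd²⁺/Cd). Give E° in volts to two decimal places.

-0.40 V

E°cell = (0.0592/n)·log K = (0.0592/2)(39.5) = +1.169 V.
Since Fe³⁺/Fe²⁺ is the cathode and Cd²⁺/Cd the anode, E°cell = E°(Fe³⁺/Fe²⁺) − E°(Cd²⁺/Cd).
So E°(Cd²⁺/Cd) = E°(Fe³⁺/Fe²⁺) − E°cell = (+0.77) − (+1.169) = -0.40 V.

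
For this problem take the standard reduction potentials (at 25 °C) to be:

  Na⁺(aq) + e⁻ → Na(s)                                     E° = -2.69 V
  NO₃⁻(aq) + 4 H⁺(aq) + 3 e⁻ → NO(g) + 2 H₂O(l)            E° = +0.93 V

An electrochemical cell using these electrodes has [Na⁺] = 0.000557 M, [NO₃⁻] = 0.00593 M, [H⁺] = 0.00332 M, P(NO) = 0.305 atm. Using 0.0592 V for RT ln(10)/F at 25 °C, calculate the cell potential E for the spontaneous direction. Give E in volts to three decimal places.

+3.583 V

NO₃⁻/NO is the cathode (higher E°), Na⁺/Na the anode: E°cell = +0.93 − (-2.69) = +3.62 V, n = 3.
Overall: NO₃⁻(aq) + 4 H⁺(aq) + 3 Na(s) → NO(g) + 2 H₂O(l) + 3 Na⁺(aq)
Q = P(NO)·[Na⁺]^3 / ([NO₃⁻]·[H⁺]^4); log Q = 1.864.
E = E° − (0.0592/n) log Q = +3.62 − (0.0592/3)(1.864) = +3.583 V.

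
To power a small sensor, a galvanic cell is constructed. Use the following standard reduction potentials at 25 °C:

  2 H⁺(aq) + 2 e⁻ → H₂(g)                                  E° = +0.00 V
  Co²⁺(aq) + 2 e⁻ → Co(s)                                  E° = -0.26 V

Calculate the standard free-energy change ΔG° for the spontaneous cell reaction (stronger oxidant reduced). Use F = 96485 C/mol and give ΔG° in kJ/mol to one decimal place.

-50.2 kJ/mol

H⁺/H₂ (E° = +0.00 V) is the cathode; Co²⁺/Co (E° = -0.26 V) is the anode, so E°cell = +0.26 V.
Balancing electrons gives n = 2 (lcm of 2 and 2).
ΔG° = −nFE° = −(2)(96485)(+0.26) = -50,172 J = -50.2 kJ/mol.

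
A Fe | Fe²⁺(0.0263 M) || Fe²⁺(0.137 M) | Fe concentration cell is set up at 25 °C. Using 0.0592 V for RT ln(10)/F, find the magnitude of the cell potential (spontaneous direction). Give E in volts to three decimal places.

+0.021 V

For a concentration cell E°cell = 0. The 0.137 M side is the cathode (reduction is favoured where [Fe²⁺] is higher).
With n = 2, E = −(0.0592/2) log([Fe²⁺]ₐₙ/[Fe²⁺]꜀ₐₜ) = −(0.0592/2) log(0.0263/0.137) = −(0.0592/2)(-0.717) = +0.021 V.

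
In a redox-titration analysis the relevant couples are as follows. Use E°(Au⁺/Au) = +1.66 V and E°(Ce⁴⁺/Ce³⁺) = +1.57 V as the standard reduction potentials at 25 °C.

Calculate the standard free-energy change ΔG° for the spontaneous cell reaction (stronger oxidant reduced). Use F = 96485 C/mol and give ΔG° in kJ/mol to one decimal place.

-8.7 kJ/mol

Au⁺/Au (E° = +1.66 V) is the cathode; Ce⁴⁺/Ce³⁺ (E° = +1.57 V) is the anode, so E°cell = +0.09 V.
Balancing electrons gives n = 1 (lcm of 1 and 1).
ΔG° = −nFE° = −(1)(96485)(+0.09) = -8,684 J = -8.7 kJ/mol.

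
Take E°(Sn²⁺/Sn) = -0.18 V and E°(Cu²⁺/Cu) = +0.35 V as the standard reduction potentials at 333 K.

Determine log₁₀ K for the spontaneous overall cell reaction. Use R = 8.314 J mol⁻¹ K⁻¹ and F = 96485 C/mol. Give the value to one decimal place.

Cathode: Cu²⁺/Cu; anode: Sn²⁺/Sn. E°cell = (+0.35) − (-0.18) = +0.53 V, with n = 2.
ΔG° = −nFE° = −RT ln K, so ln K = nFE°/(RT) = (2)(96485)(+0.53) / ((8.314)(333)) = 36.941.
log₁₀ K = 36.941 / ln 10 = 16.0.

16.0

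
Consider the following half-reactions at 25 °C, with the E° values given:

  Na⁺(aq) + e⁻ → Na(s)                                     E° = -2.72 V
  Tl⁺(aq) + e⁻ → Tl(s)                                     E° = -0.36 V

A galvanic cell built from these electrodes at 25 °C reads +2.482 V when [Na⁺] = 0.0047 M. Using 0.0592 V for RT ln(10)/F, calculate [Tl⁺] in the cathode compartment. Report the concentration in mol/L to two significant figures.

0.54 M

Tl⁺/Tl is the cathode, Na⁺/Na the anode: E°cell = +2.36 V, n = 1.
Overall reaction: Tl⁺(aq) + Na(s) → Tl(s) + Na⁺(aq); Q = [Na⁺]^1/[Tl⁺]^1.
From E = E° − (0.0592/n) log Q: log Q = (E° − E)·n/0.0592 = (+2.36 − (+2.482))·1/0.0592 = -2.0608.
So 1·log[Tl⁺] = 1·log(0.0047) − log Q = -2.3279 − (-2.0608) = -0.2671; [Tl⁺] = 10^(-0.2671) ≈ 0.54 M.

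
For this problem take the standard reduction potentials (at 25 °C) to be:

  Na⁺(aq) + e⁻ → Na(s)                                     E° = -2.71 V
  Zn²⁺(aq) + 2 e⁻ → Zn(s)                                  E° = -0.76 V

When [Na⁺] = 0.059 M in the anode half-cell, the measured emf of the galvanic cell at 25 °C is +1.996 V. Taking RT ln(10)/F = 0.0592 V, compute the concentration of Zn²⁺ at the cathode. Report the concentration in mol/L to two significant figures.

Zn²⁺/Zn is the cathode, Na⁺/Na the anode: E°cell = +1.95 V, n = 2.
Overall reaction: Zn²⁺(aq) + 2 Na(s) → Zn(s) + 2 Na⁺(aq); Q = [Na⁺]^2/[Zn²⁺]^1.
From E = E° − (0.0592/n) log Q: log Q = (E° − E)·n/0.0592 = (+1.95 − (+1.996))·2/0.0592 = -1.5541.
So 1·log[Zn²⁺] = 2·log(0.059) − log Q = -2.4583 − (-1.5541) = -0.9042; [Zn²⁺] = 10^(-0.9042) ≈ 0.12 M.

0.12 M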